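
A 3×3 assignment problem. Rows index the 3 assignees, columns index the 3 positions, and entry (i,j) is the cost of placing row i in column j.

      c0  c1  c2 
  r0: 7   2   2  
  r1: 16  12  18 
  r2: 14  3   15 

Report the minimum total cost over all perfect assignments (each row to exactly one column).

optimal assignment: row0→col2 (cost 2), row1→col0 (cost 16), row2→col1 (cost 3)
total = 2 + 16 + 3 = 21

Minimum assignment cost: 21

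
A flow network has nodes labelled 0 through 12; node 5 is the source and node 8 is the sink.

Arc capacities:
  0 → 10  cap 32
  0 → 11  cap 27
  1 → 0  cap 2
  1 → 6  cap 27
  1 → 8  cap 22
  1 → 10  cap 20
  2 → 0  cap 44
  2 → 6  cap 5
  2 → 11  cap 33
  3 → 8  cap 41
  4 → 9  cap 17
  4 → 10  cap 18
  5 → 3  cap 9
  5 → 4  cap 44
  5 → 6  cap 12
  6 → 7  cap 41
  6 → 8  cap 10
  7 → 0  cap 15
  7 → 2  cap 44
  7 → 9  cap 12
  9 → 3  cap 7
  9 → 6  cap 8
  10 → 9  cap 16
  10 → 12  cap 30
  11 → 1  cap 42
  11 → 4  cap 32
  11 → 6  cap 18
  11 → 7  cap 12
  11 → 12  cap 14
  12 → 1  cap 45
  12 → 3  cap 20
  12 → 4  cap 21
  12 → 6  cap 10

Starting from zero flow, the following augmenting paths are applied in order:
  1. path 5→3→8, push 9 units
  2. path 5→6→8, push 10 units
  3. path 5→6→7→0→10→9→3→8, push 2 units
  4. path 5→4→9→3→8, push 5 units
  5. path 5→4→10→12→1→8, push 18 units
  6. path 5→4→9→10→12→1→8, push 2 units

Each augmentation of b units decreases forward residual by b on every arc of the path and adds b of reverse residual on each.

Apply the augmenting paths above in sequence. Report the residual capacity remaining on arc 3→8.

after path 1 (5→3→8, push 9): res(3,8)=32
after path 2 (5→6→8, push 10): res(3,8)=32
after path 3 (5→6→7→0→10→9→3→8, push 2): res(3,8)=30
after path 4 (5→4→9→3→8, push 5): res(3,8)=25
after path 5 (5→4→10→12→1→8, push 18): res(3,8)=25
after path 6 (5→4→9→10→12→1→8, push 2): res(3,8)=25

Residual capacity of (3,8): 25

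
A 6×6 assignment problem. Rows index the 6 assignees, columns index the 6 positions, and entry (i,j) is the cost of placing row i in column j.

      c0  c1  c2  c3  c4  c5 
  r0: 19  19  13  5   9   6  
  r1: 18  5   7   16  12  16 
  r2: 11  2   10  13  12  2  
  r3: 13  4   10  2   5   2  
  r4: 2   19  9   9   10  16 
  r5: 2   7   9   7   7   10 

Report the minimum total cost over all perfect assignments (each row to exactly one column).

optimal assignment: row0→col3 (cost 5), row1→col2 (cost 7), row2→col1 (cost 2), row3→col5 (cost 2), row4→col0 (cost 2), row5→col4 (cost 7)
total = 5 + 7 + 2 + 2 + 2 + 7 = 25

Minimum assignment cost: 25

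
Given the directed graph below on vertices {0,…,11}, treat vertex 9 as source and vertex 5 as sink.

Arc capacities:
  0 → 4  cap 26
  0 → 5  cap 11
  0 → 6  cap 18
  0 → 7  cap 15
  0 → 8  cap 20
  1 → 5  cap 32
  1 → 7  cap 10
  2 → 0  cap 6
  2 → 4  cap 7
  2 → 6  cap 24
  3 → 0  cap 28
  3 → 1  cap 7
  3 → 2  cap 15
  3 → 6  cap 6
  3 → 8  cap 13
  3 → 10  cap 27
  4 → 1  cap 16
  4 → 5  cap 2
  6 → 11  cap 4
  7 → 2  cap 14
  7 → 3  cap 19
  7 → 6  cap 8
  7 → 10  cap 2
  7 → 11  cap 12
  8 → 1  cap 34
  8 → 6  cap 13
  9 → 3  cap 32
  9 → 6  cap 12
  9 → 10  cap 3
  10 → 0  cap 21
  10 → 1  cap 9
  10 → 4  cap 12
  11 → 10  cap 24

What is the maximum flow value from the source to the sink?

Maximum flow value: 39

augment #1: 9→3→0→5 bottleneck 11, total now 11
augment #2: 9→3→1→5 bottleneck 7, total now 18
augment #3: 9→10→1→5 bottleneck 3, total now 21
augment #4: 9→3→0→4→5 bottleneck 2, total now 23
augment #5: 9→3→8→1→5 bottleneck 12, total now 35
augment #6: 9→6→11→10→1→5 bottleneck 4, total now 39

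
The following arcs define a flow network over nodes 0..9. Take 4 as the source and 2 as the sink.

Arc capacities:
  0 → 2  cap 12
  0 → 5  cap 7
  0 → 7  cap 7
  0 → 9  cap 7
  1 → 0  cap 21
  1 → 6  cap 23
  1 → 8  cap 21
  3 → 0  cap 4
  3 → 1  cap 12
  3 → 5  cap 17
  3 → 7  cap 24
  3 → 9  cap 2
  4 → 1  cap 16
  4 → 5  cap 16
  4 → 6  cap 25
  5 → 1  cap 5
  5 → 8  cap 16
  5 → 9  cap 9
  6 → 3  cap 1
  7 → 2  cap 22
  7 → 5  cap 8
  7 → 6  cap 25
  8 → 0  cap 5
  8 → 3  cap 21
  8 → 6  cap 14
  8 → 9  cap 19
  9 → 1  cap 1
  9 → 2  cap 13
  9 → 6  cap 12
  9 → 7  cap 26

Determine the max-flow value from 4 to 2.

Maximum flow value: 33

augment #1: 4→1→0→2 bottleneck 12, total now 12
augment #2: 4→5→9→2 bottleneck 9, total now 21
augment #3: 4→1→0→7→2 bottleneck 4, total now 25
augment #4: 4→5→8→9→2 bottleneck 4, total now 29
augment #5: 4→6→3→7→2 bottleneck 1, total now 30
augment #6: 4→5→1→0→7→2 bottleneck 3, total now 33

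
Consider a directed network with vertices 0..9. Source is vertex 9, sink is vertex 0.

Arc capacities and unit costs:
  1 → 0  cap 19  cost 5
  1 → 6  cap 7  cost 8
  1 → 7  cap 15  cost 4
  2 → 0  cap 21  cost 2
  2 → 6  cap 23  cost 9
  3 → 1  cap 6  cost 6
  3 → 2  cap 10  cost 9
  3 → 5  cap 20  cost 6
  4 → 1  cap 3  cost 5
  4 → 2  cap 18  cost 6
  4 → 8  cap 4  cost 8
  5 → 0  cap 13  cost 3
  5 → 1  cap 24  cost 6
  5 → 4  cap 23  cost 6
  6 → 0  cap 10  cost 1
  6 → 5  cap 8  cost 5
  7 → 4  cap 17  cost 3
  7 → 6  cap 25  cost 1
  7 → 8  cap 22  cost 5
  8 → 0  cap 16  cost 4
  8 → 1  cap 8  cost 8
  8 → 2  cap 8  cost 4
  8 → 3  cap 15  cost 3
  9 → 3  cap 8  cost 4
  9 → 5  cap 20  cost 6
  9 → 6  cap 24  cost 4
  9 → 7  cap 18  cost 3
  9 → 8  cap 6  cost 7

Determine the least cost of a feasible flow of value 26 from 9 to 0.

shortest-cost path #1: 9→6→0 push 10 @ unit cost 5 (adds 50)
shortest-cost path #2: 9→5→0 push 13 @ unit cost 9 (adds 117)
shortest-cost path #3: 9→8→0 push 3 @ unit cost 11 (adds 33)
total cost = 200

Minimum cost for 26 units: 200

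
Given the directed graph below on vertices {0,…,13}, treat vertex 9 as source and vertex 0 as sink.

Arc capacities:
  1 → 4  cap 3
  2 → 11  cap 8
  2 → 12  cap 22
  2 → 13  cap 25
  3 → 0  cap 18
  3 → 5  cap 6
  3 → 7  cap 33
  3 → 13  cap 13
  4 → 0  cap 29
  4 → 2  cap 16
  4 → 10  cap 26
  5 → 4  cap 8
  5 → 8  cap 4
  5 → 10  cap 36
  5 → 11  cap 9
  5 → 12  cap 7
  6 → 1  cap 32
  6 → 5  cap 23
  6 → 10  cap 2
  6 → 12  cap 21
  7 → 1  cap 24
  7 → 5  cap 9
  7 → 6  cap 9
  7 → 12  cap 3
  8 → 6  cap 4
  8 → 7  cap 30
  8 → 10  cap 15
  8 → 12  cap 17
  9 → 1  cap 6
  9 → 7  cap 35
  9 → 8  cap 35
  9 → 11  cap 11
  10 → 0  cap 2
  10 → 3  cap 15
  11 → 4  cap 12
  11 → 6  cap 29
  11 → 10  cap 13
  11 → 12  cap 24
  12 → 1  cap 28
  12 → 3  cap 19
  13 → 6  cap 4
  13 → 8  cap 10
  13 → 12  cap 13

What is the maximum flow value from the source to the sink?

augment #1: 9→1→4→0 bottleneck 3, total now 3
augment #2: 9→8→10→0 bottleneck 2, total now 5
augment #3: 9→11→4→0 bottleneck 11, total now 16
augment #4: 9→7→5→4→0 bottleneck 8, total now 24
augment #5: 9→7→12→3→0 bottleneck 3, total now 27
augment #6: 9→8→10→3→0 bottleneck 13, total now 40
augment #7: 9→8→12→3→0 bottleneck 2, total now 42
augment #8: 9→7→5→11→4→0 bottleneck 1, total now 43

Maximum flow value: 43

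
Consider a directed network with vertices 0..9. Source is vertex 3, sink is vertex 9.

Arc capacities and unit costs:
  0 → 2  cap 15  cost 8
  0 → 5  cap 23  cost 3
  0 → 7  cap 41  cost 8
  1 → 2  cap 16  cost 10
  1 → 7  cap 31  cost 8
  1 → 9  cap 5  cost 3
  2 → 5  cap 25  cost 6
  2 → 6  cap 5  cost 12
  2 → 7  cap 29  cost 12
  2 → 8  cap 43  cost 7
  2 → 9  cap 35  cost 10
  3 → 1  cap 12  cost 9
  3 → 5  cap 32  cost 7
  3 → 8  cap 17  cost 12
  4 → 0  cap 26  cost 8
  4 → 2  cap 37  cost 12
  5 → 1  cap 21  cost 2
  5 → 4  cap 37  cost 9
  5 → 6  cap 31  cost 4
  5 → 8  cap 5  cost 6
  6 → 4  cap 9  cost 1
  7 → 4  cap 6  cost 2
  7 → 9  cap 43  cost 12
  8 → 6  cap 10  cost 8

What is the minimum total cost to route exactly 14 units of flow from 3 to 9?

shortest-cost path #1: 3→1→9 push 5 @ unit cost 12 (adds 60)
shortest-cost path #2: 3→1→2→9 push 7 @ unit cost 29 (adds 203)
shortest-cost path #3: 3→5→1→2→9 push 2 @ unit cost 29 (adds 58)
total cost = 321

Minimum cost for 14 units: 321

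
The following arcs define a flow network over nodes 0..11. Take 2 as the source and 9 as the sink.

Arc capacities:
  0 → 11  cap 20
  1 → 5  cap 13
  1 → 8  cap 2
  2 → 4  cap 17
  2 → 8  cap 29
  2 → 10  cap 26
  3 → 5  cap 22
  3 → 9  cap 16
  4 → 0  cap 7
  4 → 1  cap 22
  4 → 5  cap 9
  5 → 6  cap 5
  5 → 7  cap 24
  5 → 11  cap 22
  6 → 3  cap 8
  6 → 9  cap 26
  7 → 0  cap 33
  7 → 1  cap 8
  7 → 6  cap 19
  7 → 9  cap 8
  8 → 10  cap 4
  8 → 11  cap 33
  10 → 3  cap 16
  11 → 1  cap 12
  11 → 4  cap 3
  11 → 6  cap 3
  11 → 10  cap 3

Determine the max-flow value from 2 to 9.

Maximum flow value: 41

augment #1: 2→10→3→9 bottleneck 16, total now 16
augment #2: 2→4→5→6→9 bottleneck 5, total now 21
augment #3: 2→4→5→7→9 bottleneck 4, total now 25
augment #4: 2→8→11→6→9 bottleneck 3, total now 28
augment #5: 2→4→1→5→7→9 bottleneck 4, total now 32
augment #6: 2→4→1→5→7→6→9 bottleneck 4, total now 36
augment #7: 2→8→11→1→5→7→6→9 bottleneck 5, total now 41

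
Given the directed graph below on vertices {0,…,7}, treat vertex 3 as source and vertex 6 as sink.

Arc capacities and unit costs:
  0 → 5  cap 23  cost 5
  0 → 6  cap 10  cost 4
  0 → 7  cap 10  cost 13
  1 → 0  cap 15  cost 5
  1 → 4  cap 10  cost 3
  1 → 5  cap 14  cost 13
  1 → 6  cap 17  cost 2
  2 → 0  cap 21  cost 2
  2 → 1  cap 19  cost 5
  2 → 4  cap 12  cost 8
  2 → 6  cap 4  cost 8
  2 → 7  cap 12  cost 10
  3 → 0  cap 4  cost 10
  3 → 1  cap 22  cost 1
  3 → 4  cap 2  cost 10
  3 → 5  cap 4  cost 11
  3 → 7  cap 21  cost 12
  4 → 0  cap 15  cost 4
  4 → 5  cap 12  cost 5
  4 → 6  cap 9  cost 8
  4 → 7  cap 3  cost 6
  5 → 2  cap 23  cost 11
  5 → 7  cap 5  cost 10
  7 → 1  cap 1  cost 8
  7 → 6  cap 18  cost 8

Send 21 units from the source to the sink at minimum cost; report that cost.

Minimum cost for 21 units: 91

shortest-cost path #1: 3→1→6 push 17 @ unit cost 3 (adds 51)
shortest-cost path #2: 3→1→0→6 push 4 @ unit cost 10 (adds 40)
total cost = 91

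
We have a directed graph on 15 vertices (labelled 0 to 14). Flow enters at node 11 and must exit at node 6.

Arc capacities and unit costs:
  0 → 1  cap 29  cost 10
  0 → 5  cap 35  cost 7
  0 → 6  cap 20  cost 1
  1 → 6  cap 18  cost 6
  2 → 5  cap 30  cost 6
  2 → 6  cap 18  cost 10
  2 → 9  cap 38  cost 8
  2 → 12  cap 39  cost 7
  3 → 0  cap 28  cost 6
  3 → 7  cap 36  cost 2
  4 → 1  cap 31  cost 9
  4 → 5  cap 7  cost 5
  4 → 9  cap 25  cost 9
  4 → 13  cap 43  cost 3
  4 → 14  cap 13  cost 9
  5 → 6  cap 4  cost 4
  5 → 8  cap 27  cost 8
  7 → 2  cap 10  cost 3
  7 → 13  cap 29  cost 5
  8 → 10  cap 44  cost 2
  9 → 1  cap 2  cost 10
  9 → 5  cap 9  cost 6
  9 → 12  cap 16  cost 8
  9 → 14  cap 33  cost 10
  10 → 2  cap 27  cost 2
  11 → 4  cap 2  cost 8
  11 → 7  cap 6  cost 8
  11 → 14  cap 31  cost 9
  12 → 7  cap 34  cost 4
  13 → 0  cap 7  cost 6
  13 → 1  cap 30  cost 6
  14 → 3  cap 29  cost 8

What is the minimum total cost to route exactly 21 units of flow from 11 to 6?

shortest-cost path #1: 11→4→5→6 push 2 @ unit cost 17 (adds 34)
shortest-cost path #2: 11→7→13→0→6 push 6 @ unit cost 20 (adds 120)
shortest-cost path #3: 11→14→3→0→6 push 13 @ unit cost 24 (adds 312)
total cost = 466

Minimum cost for 21 units: 466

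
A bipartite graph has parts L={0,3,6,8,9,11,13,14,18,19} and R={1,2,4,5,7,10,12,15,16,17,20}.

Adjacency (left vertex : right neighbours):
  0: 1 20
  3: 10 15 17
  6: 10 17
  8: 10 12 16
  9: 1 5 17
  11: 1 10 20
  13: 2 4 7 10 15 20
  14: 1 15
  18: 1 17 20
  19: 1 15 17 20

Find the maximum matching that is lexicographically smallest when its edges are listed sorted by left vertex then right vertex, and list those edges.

Lex-smallest maximum matching: {(0,1), (3,10), (6,17), (8,12), (9,5), (11,20), (13,2), (14,15)}

|M| = 8 (so the lex-smallest maximum matching has 8 edges)
process left vertices in ascending order; for each, take the smallest-labelled available neighbour that still permits 8 edges overall, or leave it unmatched if none does
lex-smallest matching: {0-1, 3-10, 6-17, 8-12, 9-5, 11-20, 13-2, 14-15}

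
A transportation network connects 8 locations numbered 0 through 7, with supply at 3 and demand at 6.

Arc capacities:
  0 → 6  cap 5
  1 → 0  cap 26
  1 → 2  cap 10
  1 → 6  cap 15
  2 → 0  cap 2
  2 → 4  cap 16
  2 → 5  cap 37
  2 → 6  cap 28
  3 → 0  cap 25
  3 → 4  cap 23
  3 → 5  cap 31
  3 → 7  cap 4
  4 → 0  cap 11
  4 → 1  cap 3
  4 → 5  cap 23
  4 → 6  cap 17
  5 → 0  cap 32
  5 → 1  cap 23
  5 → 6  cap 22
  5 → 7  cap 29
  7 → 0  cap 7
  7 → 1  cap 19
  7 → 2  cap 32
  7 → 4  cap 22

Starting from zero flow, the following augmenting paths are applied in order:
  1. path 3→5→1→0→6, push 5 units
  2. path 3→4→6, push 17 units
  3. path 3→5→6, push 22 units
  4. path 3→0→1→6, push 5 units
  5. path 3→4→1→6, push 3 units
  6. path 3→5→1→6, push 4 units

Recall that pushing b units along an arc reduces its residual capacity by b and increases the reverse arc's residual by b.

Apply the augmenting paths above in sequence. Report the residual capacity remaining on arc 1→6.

Residual capacity of (1,6): 3

after path 1 (3→5→1→0→6, push 5): res(1,6)=15
after path 2 (3→4→6, push 17): res(1,6)=15
after path 3 (3→5→6, push 22): res(1,6)=15
after path 4 (3→0→1→6, push 5): res(1,6)=10
after path 5 (3→4→1→6, push 3): res(1,6)=7
after path 6 (3→5→1→6, push 4): res(1,6)=3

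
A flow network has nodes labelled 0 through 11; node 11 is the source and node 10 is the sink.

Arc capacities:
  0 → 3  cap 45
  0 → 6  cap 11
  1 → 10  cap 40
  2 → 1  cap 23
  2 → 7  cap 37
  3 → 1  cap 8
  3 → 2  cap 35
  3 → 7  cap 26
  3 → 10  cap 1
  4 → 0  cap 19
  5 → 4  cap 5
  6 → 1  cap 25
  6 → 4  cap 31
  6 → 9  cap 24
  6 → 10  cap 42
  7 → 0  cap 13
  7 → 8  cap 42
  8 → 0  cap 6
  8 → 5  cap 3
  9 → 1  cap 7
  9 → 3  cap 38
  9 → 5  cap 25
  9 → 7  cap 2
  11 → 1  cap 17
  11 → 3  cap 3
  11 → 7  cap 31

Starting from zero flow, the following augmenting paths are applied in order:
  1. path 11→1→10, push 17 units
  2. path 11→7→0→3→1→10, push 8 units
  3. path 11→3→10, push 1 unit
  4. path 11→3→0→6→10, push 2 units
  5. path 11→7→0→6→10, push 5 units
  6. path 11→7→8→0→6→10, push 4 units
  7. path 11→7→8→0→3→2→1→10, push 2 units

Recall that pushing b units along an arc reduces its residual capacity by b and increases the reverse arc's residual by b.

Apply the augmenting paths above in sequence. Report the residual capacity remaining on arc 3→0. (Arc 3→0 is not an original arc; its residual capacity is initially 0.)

after path 1 (11→1→10, push 17): res(3,0)=0
after path 2 (11→7→0→3→1→10, push 8): res(3,0)=8
after path 3 (11→3→10, push 1): res(3,0)=8
after path 4 (11→3→0→6→10, push 2): res(3,0)=6
after path 5 (11→7→0→6→10, push 5): res(3,0)=6
after path 6 (11→7→8→0→6→10, push 4): res(3,0)=6
after path 7 (11→7→8→0→3→2→1→10, push 2): res(3,0)=8

Residual capacity of (3,0): 8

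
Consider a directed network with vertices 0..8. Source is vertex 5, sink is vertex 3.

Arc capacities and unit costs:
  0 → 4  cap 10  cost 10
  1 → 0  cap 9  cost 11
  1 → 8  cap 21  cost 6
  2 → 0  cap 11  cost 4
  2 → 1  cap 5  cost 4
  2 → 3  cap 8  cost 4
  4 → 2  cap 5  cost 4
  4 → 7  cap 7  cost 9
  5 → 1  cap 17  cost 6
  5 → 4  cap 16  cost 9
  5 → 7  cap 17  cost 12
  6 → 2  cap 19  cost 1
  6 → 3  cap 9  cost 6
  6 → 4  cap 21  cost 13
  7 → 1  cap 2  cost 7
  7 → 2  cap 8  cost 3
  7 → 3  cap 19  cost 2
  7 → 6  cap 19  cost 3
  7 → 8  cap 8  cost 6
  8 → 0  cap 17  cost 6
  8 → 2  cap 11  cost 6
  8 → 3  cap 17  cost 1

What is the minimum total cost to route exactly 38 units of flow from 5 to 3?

shortest-cost path #1: 5→1→8→3 push 17 @ unit cost 13 (adds 221)
shortest-cost path #2: 5→7→3 push 17 @ unit cost 14 (adds 238)
shortest-cost path #3: 5→4→2→3 push 4 @ unit cost 17 (adds 68)
total cost = 527

Minimum cost for 38 units: 527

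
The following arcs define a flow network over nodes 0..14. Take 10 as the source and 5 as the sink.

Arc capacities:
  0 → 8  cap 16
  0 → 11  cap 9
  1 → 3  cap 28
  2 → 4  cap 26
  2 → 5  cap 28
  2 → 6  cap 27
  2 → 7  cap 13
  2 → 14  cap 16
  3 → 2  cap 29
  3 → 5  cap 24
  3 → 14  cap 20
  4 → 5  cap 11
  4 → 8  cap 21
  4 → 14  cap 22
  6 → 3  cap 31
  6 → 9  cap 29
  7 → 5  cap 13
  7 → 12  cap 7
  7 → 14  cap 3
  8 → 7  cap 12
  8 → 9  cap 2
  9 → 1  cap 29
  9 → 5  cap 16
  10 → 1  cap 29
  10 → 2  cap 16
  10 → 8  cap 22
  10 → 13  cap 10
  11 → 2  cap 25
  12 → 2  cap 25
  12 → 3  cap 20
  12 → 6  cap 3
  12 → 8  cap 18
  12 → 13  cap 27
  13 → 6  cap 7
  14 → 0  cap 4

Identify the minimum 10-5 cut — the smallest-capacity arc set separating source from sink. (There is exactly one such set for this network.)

augment #1: 10→2→5 push 16
augment #2: 10→1→3→5 push 24
augment #3: 10→8→7→5 push 12
augment #4: 10→8→9→5 push 2
augment #5: 10→1→3→2→5 push 4
augment #6: 10→13→6→9→5 push 7
max flow = 65; residual-reachable set from 10 gives S-side
cut edges (S→T): {(1,3), (8,7), (8,9), (10,2), (13,6)} total cap 65

Min-cut arcs: {(1,3), (8,7), (8,9), (10,2), (13,6)} (total capacity 65)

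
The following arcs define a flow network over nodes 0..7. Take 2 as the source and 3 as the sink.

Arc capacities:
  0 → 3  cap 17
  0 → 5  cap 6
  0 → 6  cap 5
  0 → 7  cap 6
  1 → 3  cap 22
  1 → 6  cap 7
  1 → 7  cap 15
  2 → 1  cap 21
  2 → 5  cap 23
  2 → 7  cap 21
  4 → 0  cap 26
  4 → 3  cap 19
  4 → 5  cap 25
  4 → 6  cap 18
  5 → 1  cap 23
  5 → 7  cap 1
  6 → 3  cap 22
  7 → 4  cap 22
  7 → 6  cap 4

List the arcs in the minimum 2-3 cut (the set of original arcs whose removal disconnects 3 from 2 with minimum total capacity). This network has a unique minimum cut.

Min-cut arcs: {(1,3), (1,6), (7,4), (7,6)} (total capacity 55)

augment #1: 2→1→3 push 21
augment #2: 2→5→1→3 push 1
augment #3: 2→7→4→3 push 19
augment #4: 2→7→6→3 push 2
augment #5: 2→5→1→6→3 push 7
augment #6: 2→5→7→6→3 push 1
augment #7: 2→5→1→7→6→3 push 1
augment #8: 2→5→1→7→4→0→3 push 3
max flow = 55; residual-reachable set from 2 gives S-side
cut edges (S→T): {(1,3), (1,6), (7,4), (7,6)} total cap 55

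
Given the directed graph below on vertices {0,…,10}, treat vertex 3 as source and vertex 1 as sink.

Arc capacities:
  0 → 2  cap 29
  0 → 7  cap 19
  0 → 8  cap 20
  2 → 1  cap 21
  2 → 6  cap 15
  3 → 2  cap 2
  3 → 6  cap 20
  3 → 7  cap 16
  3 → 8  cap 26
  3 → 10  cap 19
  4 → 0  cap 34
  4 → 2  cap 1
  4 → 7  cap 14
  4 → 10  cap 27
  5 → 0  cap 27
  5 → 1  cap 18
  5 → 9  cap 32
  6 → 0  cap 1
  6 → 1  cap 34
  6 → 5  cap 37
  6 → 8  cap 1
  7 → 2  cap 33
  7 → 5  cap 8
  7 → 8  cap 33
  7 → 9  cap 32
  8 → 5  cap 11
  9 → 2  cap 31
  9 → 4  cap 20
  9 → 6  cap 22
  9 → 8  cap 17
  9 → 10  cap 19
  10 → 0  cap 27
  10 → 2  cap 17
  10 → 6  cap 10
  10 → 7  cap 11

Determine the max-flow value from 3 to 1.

Maximum flow value: 68

augment #1: 3→2→1 bottleneck 2, total now 2
augment #2: 3→6→1 bottleneck 20, total now 22
augment #3: 3→7→2→1 bottleneck 16, total now 38
augment #4: 3→8→5→1 bottleneck 11, total now 49
augment #5: 3→10→2→1 bottleneck 3, total now 52
augment #6: 3→10→6→1 bottleneck 10, total now 62
augment #7: 3→10→2→6→1 bottleneck 4, total now 66
augment #8: 3→10→7→5→1 bottleneck 2, total now 68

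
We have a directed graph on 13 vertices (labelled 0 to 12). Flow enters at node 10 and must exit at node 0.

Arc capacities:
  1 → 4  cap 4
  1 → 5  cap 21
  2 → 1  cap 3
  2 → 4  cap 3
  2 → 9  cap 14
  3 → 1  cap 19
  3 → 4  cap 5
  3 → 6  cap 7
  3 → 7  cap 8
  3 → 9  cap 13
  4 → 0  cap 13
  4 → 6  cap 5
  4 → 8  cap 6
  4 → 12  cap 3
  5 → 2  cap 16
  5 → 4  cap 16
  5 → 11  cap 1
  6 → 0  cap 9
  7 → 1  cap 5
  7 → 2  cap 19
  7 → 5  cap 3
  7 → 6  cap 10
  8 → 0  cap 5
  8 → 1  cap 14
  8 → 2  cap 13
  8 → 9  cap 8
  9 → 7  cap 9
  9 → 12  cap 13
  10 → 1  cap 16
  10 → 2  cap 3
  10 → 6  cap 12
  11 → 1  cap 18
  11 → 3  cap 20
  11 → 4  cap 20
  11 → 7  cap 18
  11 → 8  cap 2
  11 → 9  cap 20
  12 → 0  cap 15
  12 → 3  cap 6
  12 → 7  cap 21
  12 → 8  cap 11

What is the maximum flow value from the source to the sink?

augment #1: 10→6→0 bottleneck 9, total now 9
augment #2: 10→1→4→0 bottleneck 4, total now 13
augment #3: 10→2→4→0 bottleneck 3, total now 16
augment #4: 10→1→5→4→0 bottleneck 6, total now 22
augment #5: 10→1→5→4→8→0 bottleneck 5, total now 27
augment #6: 10→1→5→4→12→0 bottleneck 1, total now 28

Maximum flow value: 28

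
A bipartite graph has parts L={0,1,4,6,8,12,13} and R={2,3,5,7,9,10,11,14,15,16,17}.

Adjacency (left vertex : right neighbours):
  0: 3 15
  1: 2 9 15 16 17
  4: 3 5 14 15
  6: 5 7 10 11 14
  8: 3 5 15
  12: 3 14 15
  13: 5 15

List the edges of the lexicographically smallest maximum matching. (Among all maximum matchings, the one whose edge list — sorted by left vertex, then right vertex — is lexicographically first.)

|M| = 6 (so the lex-smallest maximum matching has 6 edges)
process left vertices in ascending order; for each, take the smallest-labelled available neighbour that still permits 6 edges overall, or leave it unmatched if none does
lex-smallest matching: {0-3, 1-2, 4-5, 6-7, 8-15, 12-14}

Lex-smallest maximum matching: {(0,3), (1,2), (4,5), (6,7), (8,15), (12,14)}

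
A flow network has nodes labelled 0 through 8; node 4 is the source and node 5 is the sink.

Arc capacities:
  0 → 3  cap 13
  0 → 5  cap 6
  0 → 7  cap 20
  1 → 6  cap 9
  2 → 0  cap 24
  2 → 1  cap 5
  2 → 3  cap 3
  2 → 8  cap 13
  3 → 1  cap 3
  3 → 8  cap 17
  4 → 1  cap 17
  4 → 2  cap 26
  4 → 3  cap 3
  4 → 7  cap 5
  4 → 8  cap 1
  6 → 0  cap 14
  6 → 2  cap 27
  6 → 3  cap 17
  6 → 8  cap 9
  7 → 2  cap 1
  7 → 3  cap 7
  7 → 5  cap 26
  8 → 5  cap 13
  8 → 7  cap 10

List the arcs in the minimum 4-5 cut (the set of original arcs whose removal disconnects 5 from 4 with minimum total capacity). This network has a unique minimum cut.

augment #1: 4→7→5 push 5
augment #2: 4→8→5 push 1
augment #3: 4→2→0→5 push 6
augment #4: 4→2→8→5 push 12
augment #5: 4→2→0→7→5 push 8
augment #6: 4→3→8→7→5 push 3
augment #7: 4→1→6→0→7→5 push 9
max flow = 44; residual-reachable set from 4 gives S-side
cut edges (S→T): {(1,6), (4,2), (4,3), (4,7), (4,8)} total cap 44

Min-cut arcs: {(1,6), (4,2), (4,3), (4,7), (4,8)} (total capacity 44)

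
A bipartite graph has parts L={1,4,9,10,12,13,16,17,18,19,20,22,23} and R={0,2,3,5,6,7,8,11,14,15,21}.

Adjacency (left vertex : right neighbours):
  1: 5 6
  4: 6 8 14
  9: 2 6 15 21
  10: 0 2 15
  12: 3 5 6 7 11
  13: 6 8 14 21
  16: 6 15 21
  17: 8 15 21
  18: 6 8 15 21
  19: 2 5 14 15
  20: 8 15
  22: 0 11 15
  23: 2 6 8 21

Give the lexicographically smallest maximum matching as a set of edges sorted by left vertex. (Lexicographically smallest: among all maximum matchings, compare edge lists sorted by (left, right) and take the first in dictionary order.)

Lex-smallest maximum matching: {(1,5), (4,6), (9,2), (10,0), (12,3), (13,8), (16,15), (17,21), (19,14), (22,11)}

|M| = 10 (so the lex-smallest maximum matching has 10 edges)
process left vertices in ascending order; for each, take the smallest-labelled available neighbour that still permits 10 edges overall, or leave it unmatched if none does
lex-smallest matching: {1-5, 4-6, 9-2, 10-0, 12-3, 13-8, 16-15, 17-21, 19-14, 22-11}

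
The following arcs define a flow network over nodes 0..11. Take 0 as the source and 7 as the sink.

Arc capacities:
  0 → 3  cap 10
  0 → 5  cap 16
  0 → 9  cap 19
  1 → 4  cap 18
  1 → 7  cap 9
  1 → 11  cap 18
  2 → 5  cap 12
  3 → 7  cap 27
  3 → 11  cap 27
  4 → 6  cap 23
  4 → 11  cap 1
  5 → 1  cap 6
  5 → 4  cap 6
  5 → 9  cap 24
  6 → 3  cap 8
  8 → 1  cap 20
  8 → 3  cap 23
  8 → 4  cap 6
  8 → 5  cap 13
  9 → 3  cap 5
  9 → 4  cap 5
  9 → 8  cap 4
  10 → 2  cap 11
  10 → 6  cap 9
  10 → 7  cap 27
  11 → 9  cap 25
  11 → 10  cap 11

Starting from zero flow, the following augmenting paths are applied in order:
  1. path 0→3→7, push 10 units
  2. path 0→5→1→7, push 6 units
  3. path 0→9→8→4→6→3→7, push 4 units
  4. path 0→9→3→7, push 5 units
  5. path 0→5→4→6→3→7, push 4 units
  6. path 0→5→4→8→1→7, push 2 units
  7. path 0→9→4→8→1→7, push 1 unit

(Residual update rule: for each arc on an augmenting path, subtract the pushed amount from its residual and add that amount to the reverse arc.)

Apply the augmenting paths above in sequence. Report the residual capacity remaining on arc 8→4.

after path 1 (0→3→7, push 10): res(8,4)=6
after path 2 (0→5→1→7, push 6): res(8,4)=6
after path 3 (0→9→8→4→6→3→7, push 4): res(8,4)=2
after path 4 (0→9→3→7, push 5): res(8,4)=2
after path 5 (0→5→4→6→3→7, push 4): res(8,4)=2
after path 6 (0→5→4→8→1→7, push 2): res(8,4)=4
after path 7 (0→9→4→8→1→7, push 1): res(8,4)=5

Residual capacity of (8,4): 5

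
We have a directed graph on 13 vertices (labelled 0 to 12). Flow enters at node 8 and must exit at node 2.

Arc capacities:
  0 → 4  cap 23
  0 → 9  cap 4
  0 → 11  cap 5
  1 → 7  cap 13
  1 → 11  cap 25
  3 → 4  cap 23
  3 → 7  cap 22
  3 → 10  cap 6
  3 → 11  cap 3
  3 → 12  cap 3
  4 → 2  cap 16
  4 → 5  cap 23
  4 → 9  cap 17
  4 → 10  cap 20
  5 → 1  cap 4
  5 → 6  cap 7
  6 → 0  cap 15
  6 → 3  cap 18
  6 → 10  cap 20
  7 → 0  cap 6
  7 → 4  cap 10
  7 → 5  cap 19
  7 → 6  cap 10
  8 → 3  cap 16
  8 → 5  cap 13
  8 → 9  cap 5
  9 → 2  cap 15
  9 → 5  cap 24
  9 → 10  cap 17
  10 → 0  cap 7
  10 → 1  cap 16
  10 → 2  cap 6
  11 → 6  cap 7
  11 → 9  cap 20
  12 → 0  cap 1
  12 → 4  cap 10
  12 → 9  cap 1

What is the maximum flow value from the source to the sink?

augment #1: 8→9→2 bottleneck 5, total now 5
augment #2: 8→3→4→2 bottleneck 16, total now 21
augment #3: 8→5→6→10→2 bottleneck 6, total now 27
augment #4: 8→5→1→11→9→2 bottleneck 4, total now 31
augment #5: 8→5→6→0→9→2 bottleneck 1, total now 32

Maximum flow value: 32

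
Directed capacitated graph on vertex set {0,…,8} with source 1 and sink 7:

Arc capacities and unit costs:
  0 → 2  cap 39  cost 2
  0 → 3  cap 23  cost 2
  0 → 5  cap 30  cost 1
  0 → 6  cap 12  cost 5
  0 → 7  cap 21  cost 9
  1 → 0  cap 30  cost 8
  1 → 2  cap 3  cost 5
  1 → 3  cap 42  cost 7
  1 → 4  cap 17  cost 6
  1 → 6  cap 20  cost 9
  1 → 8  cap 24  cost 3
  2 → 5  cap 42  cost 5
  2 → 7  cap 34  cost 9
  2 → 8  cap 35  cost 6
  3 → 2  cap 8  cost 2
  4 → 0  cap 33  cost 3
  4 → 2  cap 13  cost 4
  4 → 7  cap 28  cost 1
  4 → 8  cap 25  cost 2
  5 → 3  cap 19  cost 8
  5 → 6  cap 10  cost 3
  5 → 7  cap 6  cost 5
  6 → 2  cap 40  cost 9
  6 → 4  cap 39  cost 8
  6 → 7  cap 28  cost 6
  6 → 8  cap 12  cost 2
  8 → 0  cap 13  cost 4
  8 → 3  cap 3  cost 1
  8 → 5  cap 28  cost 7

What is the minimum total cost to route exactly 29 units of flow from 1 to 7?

shortest-cost path #1: 1→4→7 push 17 @ unit cost 7 (adds 119)
shortest-cost path #2: 1→8→0→5→7 push 6 @ unit cost 13 (adds 78)
shortest-cost path #3: 1→2→7 push 3 @ unit cost 14 (adds 42)
shortest-cost path #4: 1→6→7 push 3 @ unit cost 15 (adds 45)
total cost = 284

Minimum cost for 29 units: 284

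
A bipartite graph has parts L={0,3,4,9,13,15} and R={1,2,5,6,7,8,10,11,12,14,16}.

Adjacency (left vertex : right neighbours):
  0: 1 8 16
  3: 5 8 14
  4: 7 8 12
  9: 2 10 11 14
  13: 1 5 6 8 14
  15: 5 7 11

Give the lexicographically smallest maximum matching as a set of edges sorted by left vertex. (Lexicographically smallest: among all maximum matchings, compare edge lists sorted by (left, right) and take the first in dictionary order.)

Lex-smallest maximum matching: {(0,1), (3,5), (4,7), (9,2), (13,6), (15,11)}

|M| = 6 (so the lex-smallest maximum matching has 6 edges)
process left vertices in ascending order; for each, take the smallest-labelled available neighbour that still permits 6 edges overall, or leave it unmatched if none does
lex-smallest matching: {0-1, 3-5, 4-7, 9-2, 13-6, 15-11}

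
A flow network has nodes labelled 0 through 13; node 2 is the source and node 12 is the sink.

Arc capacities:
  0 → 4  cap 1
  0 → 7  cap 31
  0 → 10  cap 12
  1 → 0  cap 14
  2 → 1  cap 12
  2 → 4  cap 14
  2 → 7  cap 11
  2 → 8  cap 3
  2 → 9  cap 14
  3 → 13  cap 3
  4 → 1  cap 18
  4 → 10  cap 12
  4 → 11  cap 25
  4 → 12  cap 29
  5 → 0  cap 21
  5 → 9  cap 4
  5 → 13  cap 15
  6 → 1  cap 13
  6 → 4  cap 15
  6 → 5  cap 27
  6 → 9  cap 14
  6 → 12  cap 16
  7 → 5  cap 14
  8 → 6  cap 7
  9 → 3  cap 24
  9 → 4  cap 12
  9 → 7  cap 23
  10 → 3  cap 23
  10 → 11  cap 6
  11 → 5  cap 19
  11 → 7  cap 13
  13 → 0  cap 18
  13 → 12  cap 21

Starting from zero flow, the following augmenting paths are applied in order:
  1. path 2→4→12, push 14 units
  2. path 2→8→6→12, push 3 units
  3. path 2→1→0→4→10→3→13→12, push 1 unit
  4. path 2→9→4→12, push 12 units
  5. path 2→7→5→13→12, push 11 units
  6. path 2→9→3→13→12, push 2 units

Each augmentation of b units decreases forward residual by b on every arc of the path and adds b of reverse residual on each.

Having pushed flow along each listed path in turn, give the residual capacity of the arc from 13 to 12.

after path 1 (2→4→12, push 14): res(13,12)=21
after path 2 (2→8→6→12, push 3): res(13,12)=21
after path 3 (2→1→0→4→10→3→13→12, push 1): res(13,12)=20
after path 4 (2→9→4→12, push 12): res(13,12)=20
after path 5 (2→7→5→13→12, push 11): res(13,12)=9
after path 6 (2→9→3→13→12, push 2): res(13,12)=7

Residual capacity of (13,12): 7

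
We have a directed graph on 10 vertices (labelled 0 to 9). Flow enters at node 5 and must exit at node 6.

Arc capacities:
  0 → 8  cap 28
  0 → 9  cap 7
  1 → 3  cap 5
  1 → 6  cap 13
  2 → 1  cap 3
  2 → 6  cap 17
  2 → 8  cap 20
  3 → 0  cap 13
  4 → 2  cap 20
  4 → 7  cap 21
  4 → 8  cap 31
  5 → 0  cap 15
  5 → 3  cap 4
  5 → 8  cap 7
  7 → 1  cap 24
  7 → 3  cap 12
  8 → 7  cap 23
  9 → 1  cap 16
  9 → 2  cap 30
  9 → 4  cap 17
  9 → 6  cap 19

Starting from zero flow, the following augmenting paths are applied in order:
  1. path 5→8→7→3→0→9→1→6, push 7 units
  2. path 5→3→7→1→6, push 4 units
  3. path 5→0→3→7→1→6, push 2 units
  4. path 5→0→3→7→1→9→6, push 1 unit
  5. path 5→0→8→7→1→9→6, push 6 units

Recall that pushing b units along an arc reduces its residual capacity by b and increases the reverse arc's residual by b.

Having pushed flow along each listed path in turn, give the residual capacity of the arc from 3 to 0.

after path 1 (5→8→7→3→0→9→1→6, push 7): res(3,0)=6
after path 2 (5→3→7→1→6, push 4): res(3,0)=6
after path 3 (5→0→3→7→1→6, push 2): res(3,0)=8
after path 4 (5→0→3→7→1→9→6, push 1): res(3,0)=9
after path 5 (5→0→8→7→1→9→6, push 6): res(3,0)=9

Residual capacity of (3,0): 9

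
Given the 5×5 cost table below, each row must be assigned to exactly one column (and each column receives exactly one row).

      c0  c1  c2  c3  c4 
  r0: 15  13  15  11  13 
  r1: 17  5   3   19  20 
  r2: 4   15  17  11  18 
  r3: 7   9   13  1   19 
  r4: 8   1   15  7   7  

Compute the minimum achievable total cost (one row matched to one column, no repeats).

Minimum assignment cost: 22

optimal assignment: row0→col4 (cost 13), row1→col2 (cost 3), row2→col0 (cost 4), row3→col3 (cost 1), row4→col1 (cost 1)
total = 13 + 3 + 4 + 1 + 1 = 22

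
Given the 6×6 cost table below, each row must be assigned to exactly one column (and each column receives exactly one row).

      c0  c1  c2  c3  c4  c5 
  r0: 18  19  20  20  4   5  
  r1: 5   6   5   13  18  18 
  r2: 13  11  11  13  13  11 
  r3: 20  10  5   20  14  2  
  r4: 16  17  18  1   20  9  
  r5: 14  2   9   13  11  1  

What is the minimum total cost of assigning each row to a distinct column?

Minimum assignment cost: 25

optimal assignment: row0→col4 (cost 4), row1→col0 (cost 5), row2→col2 (cost 11), row3→col5 (cost 2), row4→col3 (cost 1), row5→col1 (cost 2)
total = 4 + 5 + 11 + 2 + 1 + 2 = 25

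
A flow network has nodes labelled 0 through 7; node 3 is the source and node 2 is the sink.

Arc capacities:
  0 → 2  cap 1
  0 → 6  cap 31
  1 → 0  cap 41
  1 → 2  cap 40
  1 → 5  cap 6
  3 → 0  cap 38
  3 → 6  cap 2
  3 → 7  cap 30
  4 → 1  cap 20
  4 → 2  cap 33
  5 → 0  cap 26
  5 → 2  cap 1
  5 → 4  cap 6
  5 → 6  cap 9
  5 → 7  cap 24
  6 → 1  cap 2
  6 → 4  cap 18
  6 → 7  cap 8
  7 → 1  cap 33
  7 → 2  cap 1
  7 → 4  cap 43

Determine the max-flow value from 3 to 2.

Maximum flow value: 59

augment #1: 3→0→2 bottleneck 1, total now 1
augment #2: 3→7→2 bottleneck 1, total now 2
augment #3: 3→6→1→2 bottleneck 2, total now 4
augment #4: 3→7→1→2 bottleneck 29, total now 33
augment #5: 3→0→6→4→2 bottleneck 18, total now 51
augment #6: 3→0→6→7→1→2 bottleneck 4, total now 55
augment #7: 3→0→6→7→4→2 bottleneck 4, total now 59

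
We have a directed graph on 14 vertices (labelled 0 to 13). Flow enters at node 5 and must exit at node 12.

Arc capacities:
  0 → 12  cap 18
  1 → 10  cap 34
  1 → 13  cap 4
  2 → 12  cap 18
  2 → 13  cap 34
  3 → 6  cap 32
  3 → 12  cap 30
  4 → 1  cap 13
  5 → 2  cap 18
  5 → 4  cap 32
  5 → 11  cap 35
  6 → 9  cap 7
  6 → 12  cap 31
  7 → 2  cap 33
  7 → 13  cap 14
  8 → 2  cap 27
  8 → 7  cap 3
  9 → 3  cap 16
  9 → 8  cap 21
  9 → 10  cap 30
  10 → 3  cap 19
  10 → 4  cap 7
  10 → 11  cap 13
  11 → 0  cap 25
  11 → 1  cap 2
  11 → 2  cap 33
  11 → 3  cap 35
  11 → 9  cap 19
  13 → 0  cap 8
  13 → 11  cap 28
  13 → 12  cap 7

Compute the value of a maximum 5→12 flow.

augment #1: 5→2→12 bottleneck 18, total now 18
augment #2: 5→11→0→12 bottleneck 18, total now 36
augment #3: 5→11→3→12 bottleneck 17, total now 53
augment #4: 5→4→1→13→12 bottleneck 4, total now 57
augment #5: 5→4→1→10→3→12 bottleneck 9, total now 66

Maximum flow value: 66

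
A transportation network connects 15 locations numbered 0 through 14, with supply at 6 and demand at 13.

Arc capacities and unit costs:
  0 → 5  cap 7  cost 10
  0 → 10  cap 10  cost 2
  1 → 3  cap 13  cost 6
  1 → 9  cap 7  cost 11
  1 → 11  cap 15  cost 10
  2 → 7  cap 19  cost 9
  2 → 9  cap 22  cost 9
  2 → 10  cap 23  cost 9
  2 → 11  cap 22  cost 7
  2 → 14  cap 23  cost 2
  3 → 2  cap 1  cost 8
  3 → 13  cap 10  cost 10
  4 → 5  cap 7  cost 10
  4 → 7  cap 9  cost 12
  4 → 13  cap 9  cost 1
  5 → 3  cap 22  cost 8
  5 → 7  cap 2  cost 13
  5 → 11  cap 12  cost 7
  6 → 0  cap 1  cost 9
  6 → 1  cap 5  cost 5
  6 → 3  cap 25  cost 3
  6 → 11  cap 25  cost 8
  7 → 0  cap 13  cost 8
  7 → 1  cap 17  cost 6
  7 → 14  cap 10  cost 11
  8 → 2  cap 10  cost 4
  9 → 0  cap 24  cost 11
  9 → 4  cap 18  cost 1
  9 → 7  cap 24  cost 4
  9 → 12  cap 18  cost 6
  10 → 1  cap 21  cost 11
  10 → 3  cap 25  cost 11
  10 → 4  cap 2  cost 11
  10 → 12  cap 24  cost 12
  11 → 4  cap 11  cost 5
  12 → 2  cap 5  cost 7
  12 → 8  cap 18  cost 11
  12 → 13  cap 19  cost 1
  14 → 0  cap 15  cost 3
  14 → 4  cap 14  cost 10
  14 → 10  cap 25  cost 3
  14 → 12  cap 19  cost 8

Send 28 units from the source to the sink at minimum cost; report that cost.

shortest-cost path #1: 6→3→13 push 10 @ unit cost 13 (adds 130)
shortest-cost path #2: 6→11→4→13 push 9 @ unit cost 14 (adds 126)
shortest-cost path #3: 6→3→2→14→12→13 push 1 @ unit cost 22 (adds 22)
shortest-cost path #4: 6→1→9→12→13 push 5 @ unit cost 23 (adds 115)
shortest-cost path #5: 6→0→10→12→13 push 1 @ unit cost 24 (adds 24)
shortest-cost path #6: 6→11→4→7→14→12→13 push 2 @ unit cost 45 (adds 90)
total cost = 507

Minimum cost for 28 units: 507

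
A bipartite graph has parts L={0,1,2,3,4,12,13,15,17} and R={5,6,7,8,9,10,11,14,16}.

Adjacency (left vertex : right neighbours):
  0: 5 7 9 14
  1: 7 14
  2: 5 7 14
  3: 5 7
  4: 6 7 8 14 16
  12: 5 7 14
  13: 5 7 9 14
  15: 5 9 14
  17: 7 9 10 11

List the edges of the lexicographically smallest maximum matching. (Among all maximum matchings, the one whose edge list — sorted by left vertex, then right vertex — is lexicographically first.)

Lex-smallest maximum matching: {(0,5), (1,7), (2,14), (4,6), (13,9), (17,10)}

|M| = 6 (so the lex-smallest maximum matching has 6 edges)
process left vertices in ascending order; for each, take the smallest-labelled available neighbour that still permits 6 edges overall, or leave it unmatched if none does
lex-smallest matching: {0-5, 1-7, 2-14, 4-6, 13-9, 17-10}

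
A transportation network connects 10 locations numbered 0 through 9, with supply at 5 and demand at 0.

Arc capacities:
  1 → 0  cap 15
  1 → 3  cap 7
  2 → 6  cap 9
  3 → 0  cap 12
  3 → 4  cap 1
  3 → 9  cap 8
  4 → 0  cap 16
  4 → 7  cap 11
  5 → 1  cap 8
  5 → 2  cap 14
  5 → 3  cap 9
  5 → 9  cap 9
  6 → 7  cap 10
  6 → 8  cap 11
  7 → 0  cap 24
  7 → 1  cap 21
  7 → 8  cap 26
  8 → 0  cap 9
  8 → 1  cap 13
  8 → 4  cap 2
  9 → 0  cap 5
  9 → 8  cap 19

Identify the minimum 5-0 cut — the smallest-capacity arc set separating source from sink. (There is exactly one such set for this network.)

augment #1: 5→1→0 push 8
augment #2: 5→3→0 push 9
augment #3: 5→9→0 push 5
augment #4: 5→9→8→0 push 4
augment #5: 5→2→6→7→0 push 9
max flow = 35; residual-reachable set from 5 gives S-side
cut edges (S→T): {(2,6), (5,1), (5,3), (5,9)} total cap 35

Min-cut arcs: {(2,6), (5,1), (5,3), (5,9)} (total capacity 35)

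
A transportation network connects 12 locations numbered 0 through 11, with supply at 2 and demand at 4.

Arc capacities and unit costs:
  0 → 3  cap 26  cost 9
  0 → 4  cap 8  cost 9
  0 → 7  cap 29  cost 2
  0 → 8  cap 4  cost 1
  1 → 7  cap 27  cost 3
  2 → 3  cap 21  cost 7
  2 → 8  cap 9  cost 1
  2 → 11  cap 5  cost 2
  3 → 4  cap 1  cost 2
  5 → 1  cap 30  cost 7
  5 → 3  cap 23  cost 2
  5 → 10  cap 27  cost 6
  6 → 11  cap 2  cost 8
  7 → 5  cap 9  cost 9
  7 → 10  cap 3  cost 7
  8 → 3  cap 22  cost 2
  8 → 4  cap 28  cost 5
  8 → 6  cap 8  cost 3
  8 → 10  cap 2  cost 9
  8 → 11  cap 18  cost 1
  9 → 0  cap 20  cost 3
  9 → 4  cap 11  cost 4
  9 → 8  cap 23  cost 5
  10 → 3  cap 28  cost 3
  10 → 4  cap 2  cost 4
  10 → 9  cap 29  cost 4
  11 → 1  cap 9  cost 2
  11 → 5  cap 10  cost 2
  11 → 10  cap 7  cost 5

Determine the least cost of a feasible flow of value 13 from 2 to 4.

shortest-cost path #1: 2→8→3→4 push 1 @ unit cost 5 (adds 5)
shortest-cost path #2: 2→8→4 push 8 @ unit cost 6 (adds 48)
shortest-cost path #3: 2→11→5→3→8→4 push 1 @ unit cost 9 (adds 9)
shortest-cost path #4: 2→11→10→4 push 2 @ unit cost 11 (adds 22)
shortest-cost path #5: 2→11→10→9→4 push 1 @ unit cost 15 (adds 15)
total cost = 99

Minimum cost for 13 units: 99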